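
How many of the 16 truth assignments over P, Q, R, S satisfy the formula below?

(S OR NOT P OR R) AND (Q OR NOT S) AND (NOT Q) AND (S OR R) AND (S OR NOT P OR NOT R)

1

There are 2^4 = 16 truth assignments over (P, Q, R, S).
Check each against the 5 clauses (columns in the order P, Q, R, S):
  F F F F  ✗ fails (S OR R)
  F F F T  ✗ fails (Q OR NOT S)
  F F T F  ✓ satisfies all
  F F T T  ✗ fails (Q OR NOT S)
  F T F F  ✗ fails (NOT Q)
  F T F T  ✗ fails (NOT Q)
  F T T F  ✗ fails (NOT Q)
  F T T T  ✗ fails (NOT Q)
  T F F F  ✗ fails (S OR NOT P OR R)
  T F F T  ✗ fails (Q OR NOT S)
  T F T F  ✗ fails (S OR NOT P OR NOT R)
  T F T T  ✗ fails (Q OR NOT S)
  T T F F  ✗ fails (S OR NOT P OR R)
  T T F T  ✗ fails (NOT Q)
  T T T F  ✗ fails (NOT Q)
  T T T T  ✗ fails (NOT Q)
1 of the 16 rows is a model.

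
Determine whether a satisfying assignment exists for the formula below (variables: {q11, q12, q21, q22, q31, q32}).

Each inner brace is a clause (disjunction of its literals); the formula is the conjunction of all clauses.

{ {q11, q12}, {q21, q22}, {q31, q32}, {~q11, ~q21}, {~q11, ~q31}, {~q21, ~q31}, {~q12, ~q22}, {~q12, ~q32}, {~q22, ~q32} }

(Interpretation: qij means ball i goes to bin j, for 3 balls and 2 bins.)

Case q11 = 1:
Unit clause (~q21) forces q21 = 0.
Unit clause (q22) forces q22 = 1.
Unit clause (~q31) forces q31 = 0.
Unit clause (q32) forces q32 = 1.
Now (~q32) is unsatisfied and unit — conflict.
That branch fails; take q11 = 0 instead.
Unit clause (q12) forces q12 = 1.
Unit clause (~q22) forces q22 = 0.
Unit clause (q21) forces q21 = 1.
Unit clause (~q31) forces q31 = 0.
Unit clause (q32) forces q32 = 1.
Now (~q32) is unsatisfied and unit — conflict.
Neither q11 = 1 nor q11 = 0 works.
No assignment satisfies every clause.

No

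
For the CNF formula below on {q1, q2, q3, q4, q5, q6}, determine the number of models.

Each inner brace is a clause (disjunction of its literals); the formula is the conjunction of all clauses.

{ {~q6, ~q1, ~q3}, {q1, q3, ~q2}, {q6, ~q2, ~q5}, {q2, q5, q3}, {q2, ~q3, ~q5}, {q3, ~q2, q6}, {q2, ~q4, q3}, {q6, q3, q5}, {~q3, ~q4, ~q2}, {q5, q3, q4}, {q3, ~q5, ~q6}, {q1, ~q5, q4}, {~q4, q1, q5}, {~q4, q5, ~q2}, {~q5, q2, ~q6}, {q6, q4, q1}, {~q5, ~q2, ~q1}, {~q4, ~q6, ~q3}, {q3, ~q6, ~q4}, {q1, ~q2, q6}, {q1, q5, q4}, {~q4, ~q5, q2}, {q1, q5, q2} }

There are 2^6 = 64 truth assignments over (q1, q2, q3, q4, q5, q6).
Split on q2. With q2 = 1, the clauses containing q2 are satisfied and ~q2 drops from the rest; 1 of the 2^5 = 32 assignments to the other variables satisfy what remains.
With q2 = 0, by the same count on the reduced clause set, 3 assignments work.
(One model: q1=T, q2=F, q3=F, q4=F, q5=T, q6=F.)
Total: 1 + 3 = 4.

4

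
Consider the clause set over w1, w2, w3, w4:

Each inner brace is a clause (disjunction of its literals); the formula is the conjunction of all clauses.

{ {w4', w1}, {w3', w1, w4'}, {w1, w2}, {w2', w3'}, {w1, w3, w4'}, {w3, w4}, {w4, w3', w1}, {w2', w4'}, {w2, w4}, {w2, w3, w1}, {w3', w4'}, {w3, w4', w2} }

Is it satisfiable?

Unsatisfiable

Suppose w4 = 0.
(w3) alone gives w3 = 1.
(w2') alone gives w2 = 0.
But (w2) is also a unit clause — contradiction.
That branch fails; take w4 = 1 instead.
(w1) alone gives w1 = 1.
(w2') alone gives w2 = 0.
(w3') alone gives w3 = 0.
But (w3) is also a unit clause — contradiction.
Either choice for w4 ends in contradiction.
No assignment satisfies every clause.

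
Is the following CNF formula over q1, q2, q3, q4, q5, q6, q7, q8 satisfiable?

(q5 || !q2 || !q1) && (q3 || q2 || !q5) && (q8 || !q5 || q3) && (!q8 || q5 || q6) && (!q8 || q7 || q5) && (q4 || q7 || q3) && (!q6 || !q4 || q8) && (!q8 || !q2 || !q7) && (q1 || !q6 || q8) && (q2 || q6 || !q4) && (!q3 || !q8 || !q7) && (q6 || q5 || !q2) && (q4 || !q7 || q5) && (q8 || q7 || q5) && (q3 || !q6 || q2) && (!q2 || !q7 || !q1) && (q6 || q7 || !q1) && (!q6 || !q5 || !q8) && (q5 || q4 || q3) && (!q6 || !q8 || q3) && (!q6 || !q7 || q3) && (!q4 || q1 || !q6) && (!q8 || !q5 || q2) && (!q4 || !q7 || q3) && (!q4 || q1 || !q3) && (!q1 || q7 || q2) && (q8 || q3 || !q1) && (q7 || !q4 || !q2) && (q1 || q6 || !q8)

Suppose q5 = true.
Suppose q3 = true.
Suppose q8 = false.
Suppose q6 = false.
Suppose q2 = false.
Unit clause (!q4) forces q4 = false.
Suppose q7 = true.
Every clause is now satisfied; q1 is unconstrained.
A satisfying assignment: q1: false, q2: false, q3: true, q4: false, q5: true, q6: false, q7: true, q8: false.

Yes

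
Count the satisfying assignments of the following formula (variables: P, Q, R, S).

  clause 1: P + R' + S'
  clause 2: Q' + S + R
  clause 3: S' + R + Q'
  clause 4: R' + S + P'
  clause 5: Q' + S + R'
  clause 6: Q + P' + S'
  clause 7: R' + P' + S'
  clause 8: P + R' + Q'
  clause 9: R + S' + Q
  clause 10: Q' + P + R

There are 2^4 = 16 truth assignments over (P, Q, R, S).
Check each against the 10 clauses (columns in the order P, Q, R, S):
  F F F F  ✓ satisfies all
  F F F T  ✗ fails (R + S' + Q)
  F F T F  ✓ satisfies all
  F F T T  ✗ fails (P + R' + S')
  F T F F  ✗ fails (Q' + S + R)
  F T F T  ✗ fails (S' + R + Q')
  F T T F  ✗ fails (Q' + S + R')
  F T T T  ✗ fails (P + R' + S')
  T F F F  ✓ satisfies all
  T F F T  ✗ fails (Q + P' + S')
  T F T F  ✗ fails (R' + S + P')
  T F T T  ✗ fails (Q + P' + S')
  T T F F  ✗ fails (Q' + S + R)
  T T F T  ✗ fails (S' + R + Q')
  T T T F  ✗ fails (R' + S + P')
  T T T T  ✗ fails (R' + P' + S')
3 of the 16 rows are models.

3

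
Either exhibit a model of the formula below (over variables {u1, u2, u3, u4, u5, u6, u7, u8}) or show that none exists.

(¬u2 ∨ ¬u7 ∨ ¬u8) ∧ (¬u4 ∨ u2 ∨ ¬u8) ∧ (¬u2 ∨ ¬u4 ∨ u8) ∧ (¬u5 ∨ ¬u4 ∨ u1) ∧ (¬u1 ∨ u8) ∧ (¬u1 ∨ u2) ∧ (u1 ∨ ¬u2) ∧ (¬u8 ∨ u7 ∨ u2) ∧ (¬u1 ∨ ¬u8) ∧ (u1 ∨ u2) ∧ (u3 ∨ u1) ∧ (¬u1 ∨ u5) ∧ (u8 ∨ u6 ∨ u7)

UNSATISFIABLE

Suppose u1 = False.
Unit clause (¬u2) forces u2 = False.
But (u2) is also a unit clause — contradiction.
Undo u1 and try u1 = True.
Unit clause (u8) forces u8 = True.
But (¬u8) is also a unit clause — contradiction.
Both values of u1 lead to a conflict.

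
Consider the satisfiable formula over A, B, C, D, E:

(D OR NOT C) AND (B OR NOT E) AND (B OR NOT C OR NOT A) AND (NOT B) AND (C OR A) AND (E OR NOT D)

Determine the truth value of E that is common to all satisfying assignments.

False

Suppose E = true.
(B) alone gives B = true.
But (NOT B) is also a unit clause — contradiction.
So every satisfying assignment has E = False.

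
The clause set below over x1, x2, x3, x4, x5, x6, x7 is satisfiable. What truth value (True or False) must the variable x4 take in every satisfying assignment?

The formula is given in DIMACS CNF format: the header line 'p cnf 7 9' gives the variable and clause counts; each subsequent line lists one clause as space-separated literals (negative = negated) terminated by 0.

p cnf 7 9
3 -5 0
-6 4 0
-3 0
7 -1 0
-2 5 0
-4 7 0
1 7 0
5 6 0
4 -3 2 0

True

Suppose x4 = False.
The clause (¬x6) is unit, so x6 = False.
The clause (¬x3) is unit, so x3 = False.
The clause (¬x5) is unit, so x5 = False.
But (x5) is also a unit clause — contradiction.
So every satisfying assignment has x4 = True.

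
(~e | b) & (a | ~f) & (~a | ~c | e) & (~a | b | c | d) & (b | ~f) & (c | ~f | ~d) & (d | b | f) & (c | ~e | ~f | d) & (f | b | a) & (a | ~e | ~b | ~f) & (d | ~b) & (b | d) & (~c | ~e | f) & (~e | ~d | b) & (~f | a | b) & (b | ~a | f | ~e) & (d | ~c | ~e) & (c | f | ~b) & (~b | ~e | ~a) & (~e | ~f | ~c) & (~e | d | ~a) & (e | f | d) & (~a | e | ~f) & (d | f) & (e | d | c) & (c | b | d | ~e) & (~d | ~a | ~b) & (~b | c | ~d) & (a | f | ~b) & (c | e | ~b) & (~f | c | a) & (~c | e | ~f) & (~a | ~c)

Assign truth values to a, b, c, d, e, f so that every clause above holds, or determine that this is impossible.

Try e = 0.
Try a = 1.
Unit clause (~c) forces c = 0.
Unit clause (~f) forces f = 0.
Unit clause (~b) forces b = 0.
Unit clause (d) forces d = 1.
Every clause now holds.

a: 1,  b: 0,  c: 0,  d: 1,  e: 0,  f: 0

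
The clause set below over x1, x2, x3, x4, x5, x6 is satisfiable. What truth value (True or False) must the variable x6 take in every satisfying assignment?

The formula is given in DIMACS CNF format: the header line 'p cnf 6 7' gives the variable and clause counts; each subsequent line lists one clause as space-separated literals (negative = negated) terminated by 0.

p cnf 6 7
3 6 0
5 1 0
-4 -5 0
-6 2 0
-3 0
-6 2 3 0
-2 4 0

True

Suppose x6 = False.
The clause (x3) is unit, so x3 = True.
That conflicts with the unit clause (¬x3).
So every satisfying assignment has x6 = True.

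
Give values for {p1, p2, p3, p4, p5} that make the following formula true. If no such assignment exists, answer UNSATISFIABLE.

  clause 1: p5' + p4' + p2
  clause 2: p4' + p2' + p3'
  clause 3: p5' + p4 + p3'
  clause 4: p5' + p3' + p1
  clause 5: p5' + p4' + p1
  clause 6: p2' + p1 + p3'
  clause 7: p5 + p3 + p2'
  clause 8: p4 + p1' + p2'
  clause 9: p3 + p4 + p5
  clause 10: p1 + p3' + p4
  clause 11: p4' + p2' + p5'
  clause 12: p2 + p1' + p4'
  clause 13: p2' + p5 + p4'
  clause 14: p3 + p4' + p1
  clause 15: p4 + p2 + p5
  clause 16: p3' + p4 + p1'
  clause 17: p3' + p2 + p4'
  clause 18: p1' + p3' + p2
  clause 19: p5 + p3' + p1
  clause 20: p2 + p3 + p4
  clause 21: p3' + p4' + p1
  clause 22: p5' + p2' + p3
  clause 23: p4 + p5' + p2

Try p5 = 0.
Try p3 = 1.
(p1) alone gives p1 = 1.
(p4) alone gives p4 = 1.
(p2') alone gives p2 = 0.
But (p2) is also a unit clause — contradiction.
So p3 must be the other value — set p3 = 0.
(p2') alone gives p2 = 0.
(p4) alone gives p4 = 1.
(p1') alone gives p1 = 0.
But (p1) is also a unit clause — contradiction.
Either choice for p3 ends in contradiction.
So p5 must be the other value — set p5 = 1.
Try p4 = 0.
(p3') alone gives p3 = 0.
(p2) alone gives p2 = 1.
But (p2') is also a unit clause — contradiction.
So p4 must be the other value — set p4 = 1.
(p2) alone gives p2 = 1.
But (p2') is also a unit clause — contradiction.
Either choice for p4 ends in contradiction.
Either choice for p5 ends in contradiction.

UNSATISFIABLE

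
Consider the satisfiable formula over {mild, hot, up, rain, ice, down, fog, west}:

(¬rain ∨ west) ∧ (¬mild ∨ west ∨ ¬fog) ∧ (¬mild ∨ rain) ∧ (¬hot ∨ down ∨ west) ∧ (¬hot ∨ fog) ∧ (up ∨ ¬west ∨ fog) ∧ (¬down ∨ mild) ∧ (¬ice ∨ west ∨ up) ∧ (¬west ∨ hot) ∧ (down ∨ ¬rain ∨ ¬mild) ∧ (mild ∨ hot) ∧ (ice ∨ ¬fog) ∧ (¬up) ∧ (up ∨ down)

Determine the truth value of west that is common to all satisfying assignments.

True

Suppose west = False.
The clause (¬rain) is unit, so rain = False.
The clause (¬mild) is unit, so mild = False.
The clause (¬down) is unit, so down = False.
The clause (¬hot) is unit, so hot = False.
But (hot) is also a unit clause — contradiction.
So every satisfying assignment has west = True.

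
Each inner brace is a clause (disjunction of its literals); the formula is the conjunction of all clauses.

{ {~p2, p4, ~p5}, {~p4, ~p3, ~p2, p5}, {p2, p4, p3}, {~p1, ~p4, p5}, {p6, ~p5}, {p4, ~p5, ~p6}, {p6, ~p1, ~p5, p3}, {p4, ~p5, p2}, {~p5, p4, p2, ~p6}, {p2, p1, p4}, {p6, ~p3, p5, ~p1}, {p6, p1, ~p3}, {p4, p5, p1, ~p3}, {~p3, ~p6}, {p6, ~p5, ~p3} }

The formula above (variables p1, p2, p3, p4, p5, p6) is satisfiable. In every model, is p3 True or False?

Suppose p3 = 1.
(~p6) alone gives p6 = 0.
(~p5) alone gives p5 = 0.
(~p1) alone gives p1 = 0.
But (p1) is also a unit clause — contradiction.
So every satisfying assignment has p3 = False.

False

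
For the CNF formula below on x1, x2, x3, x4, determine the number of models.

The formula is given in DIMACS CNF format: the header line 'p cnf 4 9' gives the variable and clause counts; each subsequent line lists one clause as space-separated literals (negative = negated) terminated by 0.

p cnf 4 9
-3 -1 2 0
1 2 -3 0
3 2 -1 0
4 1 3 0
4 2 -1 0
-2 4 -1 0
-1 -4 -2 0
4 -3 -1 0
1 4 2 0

4

There are 2^4 = 16 truth assignments over (x1, x2, x3, x4).
Check each against the 9 clauses (columns in the order x1, x2, x3, x4):
  F F F F  ✗ fails (x4 ∨ x1 ∨ x3)
  F F F T  ✓ satisfies all
  F F T F  ✗ fails (x1 ∨ x2 ∨ ¬x3)
  F F T T  ✗ fails (x1 ∨ x2 ∨ ¬x3)
  F T F F  ✗ fails (x4 ∨ x1 ∨ x3)
  F T F T  ✓ satisfies all
  F T T F  ✓ satisfies all
  F T T T  ✓ satisfies all
  T F F F  ✗ fails (x3 ∨ x2 ∨ ¬x1)
  T F F T  ✗ fails (x3 ∨ x2 ∨ ¬x1)
  T F T F  ✗ fails (¬x3 ∨ ¬x1 ∨ x2)
  T F T T  ✗ fails (¬x3 ∨ ¬x1 ∨ x2)
  T T F F  ✗ fails (¬x2 ∨ x4 ∨ ¬x1)
  T T F T  ✗ fails (¬x1 ∨ ¬x4 ∨ ¬x2)
  T T T F  ✗ fails (¬x2 ∨ x4 ∨ ¬x1)
  T T T T  ✗ fails (¬x1 ∨ ¬x4 ∨ ¬x2)
4 of the 16 rows are models.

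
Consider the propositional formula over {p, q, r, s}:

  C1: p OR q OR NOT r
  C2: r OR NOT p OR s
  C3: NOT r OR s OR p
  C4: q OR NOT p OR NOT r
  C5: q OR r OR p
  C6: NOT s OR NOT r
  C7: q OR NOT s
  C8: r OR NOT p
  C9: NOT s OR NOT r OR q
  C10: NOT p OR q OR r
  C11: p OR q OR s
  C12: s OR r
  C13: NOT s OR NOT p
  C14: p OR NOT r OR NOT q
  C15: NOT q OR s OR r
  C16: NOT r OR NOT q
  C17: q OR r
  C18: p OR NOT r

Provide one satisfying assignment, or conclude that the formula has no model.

Suppose s = true.
From the singleton clause (NOT r), r = false.
From the singleton clause (q), q = true.
From the singleton clause (NOT p), p = false.
All clauses are satisfied.

p=false,  q=true,  r=false,  s=true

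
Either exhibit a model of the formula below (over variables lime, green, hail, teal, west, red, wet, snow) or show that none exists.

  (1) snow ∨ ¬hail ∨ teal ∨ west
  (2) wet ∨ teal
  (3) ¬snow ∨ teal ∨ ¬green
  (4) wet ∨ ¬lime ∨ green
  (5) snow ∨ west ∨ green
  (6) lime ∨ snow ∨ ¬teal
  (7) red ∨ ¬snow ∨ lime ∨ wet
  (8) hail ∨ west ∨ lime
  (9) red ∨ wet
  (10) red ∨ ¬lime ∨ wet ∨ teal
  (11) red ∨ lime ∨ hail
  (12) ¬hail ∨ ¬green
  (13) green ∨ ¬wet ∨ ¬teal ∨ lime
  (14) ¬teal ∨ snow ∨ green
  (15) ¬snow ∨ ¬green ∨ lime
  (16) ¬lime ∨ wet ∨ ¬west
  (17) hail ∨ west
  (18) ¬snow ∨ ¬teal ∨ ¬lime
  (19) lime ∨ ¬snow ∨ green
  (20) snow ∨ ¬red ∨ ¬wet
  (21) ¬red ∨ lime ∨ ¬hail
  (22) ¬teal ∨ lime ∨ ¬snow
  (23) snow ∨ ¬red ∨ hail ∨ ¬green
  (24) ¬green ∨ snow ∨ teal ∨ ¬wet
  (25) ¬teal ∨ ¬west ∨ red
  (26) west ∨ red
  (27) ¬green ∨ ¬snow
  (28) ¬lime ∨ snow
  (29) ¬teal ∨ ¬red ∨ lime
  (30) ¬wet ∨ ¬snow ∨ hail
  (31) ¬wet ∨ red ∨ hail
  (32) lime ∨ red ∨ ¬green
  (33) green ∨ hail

lime: True; green: False; hail: True; teal: False; west: True; red: True; wet: True; snow: True

Suppose wet = True.
Suppose hail = True.
From the singleton clause (¬green), green = False.
Suppose snow = True.
From the singleton clause (lime), lime = True.
From the singleton clause (¬teal), teal = False.
Suppose west = True.
No clause remains; red is free.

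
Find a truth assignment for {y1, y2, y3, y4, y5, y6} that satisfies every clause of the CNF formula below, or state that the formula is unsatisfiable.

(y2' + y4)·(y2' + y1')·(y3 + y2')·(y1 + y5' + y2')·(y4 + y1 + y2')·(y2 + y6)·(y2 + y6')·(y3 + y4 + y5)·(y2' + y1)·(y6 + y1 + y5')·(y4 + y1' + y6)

Case y2 = 0:
The clause (y6) is unit, so y6 = 1.
That conflicts with the unit clause (y6').
Backtrack on y2: now try y2 = 1.
The clause (y4) is unit, so y4 = 1.
The clause (y1') is unit, so y1 = 0.
That conflicts with the unit clause (y1).
Both values of y2 lead to a conflict.

UNSATISFIABLE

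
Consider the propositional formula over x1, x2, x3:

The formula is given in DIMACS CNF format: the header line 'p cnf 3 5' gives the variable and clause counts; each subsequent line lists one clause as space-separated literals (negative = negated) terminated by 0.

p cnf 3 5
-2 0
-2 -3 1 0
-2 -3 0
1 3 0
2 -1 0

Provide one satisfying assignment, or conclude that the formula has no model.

(¬x2) alone gives x2 = False.
(¬x1) alone gives x1 = False.
(x3) alone gives x3 = True.
Every clause now holds.

x1=False, x2=False, x3=True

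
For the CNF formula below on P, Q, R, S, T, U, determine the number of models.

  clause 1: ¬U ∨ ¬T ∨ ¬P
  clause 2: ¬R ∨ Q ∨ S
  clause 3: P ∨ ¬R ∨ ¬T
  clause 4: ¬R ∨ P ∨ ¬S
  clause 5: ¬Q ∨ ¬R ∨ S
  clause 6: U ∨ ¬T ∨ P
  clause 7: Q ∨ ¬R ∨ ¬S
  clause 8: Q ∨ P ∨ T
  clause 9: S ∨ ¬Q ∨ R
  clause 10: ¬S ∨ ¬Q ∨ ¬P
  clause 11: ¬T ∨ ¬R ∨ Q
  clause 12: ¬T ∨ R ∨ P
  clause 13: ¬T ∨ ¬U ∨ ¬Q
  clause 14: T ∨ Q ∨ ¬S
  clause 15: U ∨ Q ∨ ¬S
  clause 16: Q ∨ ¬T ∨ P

5

There are 2^6 = 64 truth assignments over (P, Q, R, S, T, U).
Split on U. With U = True, the clauses containing U are satisfied and ¬U drops from the rest; 2 of the 2^5 = 32 assignments to the other variables satisfy what remains.
With U = False, by the same count on the reduced clause set, 3 assignments work.
Total: 2 + 3 = 5.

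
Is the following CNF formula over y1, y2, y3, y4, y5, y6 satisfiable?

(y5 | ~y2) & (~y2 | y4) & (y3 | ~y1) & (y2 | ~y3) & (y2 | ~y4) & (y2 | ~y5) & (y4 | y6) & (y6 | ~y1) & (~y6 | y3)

Yes, satisfiable

Suppose y5 = 1.
Unit clause (y2) forces y2 = 1.
Unit clause (y4) forces y4 = 1.
Suppose y3 = 0.
Unit clause (~y1) forces y1 = 0.
Unit clause (~y6) forces y6 = 0.
Every clause now holds.
A satisfying assignment: y1=0, y2=1, y3=0, y4=1, y5=1, y6=0.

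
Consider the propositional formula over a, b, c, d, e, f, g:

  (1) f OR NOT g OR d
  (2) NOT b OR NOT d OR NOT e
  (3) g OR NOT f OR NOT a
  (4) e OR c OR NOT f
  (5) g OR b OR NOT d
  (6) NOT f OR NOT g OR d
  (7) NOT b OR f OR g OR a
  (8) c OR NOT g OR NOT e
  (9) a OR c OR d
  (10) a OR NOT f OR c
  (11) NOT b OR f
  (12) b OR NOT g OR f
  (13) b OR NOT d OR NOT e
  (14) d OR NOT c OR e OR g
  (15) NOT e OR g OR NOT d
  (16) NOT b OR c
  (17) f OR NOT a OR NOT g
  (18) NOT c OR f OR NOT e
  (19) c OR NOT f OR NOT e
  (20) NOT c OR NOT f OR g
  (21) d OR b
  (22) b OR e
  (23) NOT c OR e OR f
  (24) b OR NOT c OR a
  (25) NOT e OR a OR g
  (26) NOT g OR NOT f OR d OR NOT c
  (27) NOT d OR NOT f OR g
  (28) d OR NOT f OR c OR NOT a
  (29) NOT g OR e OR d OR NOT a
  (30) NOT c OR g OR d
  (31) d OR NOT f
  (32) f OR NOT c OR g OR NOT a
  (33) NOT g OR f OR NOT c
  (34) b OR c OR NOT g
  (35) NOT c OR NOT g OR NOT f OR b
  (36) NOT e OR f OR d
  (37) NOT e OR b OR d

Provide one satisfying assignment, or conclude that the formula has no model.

a=true,  b=true,  c=true,  d=true,  e=false,  f=true,  g=true

Suppose b = true.
(f) alone gives f = true.
(c) alone gives c = true.
(g) alone gives g = true.
(d) alone gives d = true.
(NOT e) alone gives e = false.
Every clause is now satisfied; a is unconstrained.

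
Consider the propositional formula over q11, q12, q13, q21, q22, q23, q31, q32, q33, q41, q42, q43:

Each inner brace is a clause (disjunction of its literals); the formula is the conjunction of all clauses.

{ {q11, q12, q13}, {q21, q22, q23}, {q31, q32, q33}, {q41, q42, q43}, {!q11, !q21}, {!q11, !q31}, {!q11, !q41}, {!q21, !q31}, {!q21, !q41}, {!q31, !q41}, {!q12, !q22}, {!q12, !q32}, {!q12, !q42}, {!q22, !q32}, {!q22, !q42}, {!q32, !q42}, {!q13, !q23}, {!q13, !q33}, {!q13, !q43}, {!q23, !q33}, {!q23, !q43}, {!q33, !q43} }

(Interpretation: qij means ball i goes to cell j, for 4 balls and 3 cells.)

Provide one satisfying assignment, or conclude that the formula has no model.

UNSATISFIABLE

Try q11 = false.
Try q12 = true.
The clause (!q22) is unit, so q22 = false.
The clause (!q32) is unit, so q32 = false.
The clause (!q42) is unit, so q42 = false.
Try q21 = true.
The clause (!q31) is unit, so q31 = false.
The clause (q33) is unit, so q33 = true.
The clause (!q41) is unit, so q41 = false.
The clause (q43) is unit, so q43 = true.
That conflicts with the unit clause (!q43).
That branch fails; take q21 = false instead.
The clause (q23) is unit, so q23 = true.
The clause (!q13) is unit, so q13 = false.
The clause (!q33) is unit, so q33 = false.
The clause (q31) is unit, so q31 = true.
The clause (!q41) is unit, so q41 = false.
The clause (q43) is unit, so q43 = true.
That conflicts with the unit clause (!q43).
Both values of q21 lead to a conflict.
That branch fails; take q12 = false instead.
The clause (q13) is unit, so q13 = true.
The clause (!q23) is unit, so q23 = false.
The clause (!q33) is unit, so q33 = false.
The clause (!q43) is unit, so q43 = false.
Try q21 = true.
The clause (!q31) is unit, so q31 = false.
The clause (q32) is unit, so q32 = true.
The clause (!q41) is unit, so q41 = false.
The clause (q42) is unit, so q42 = true.
That conflicts with the unit clause (!q42).
That branch fails; take q21 = false instead.
The clause (q22) is unit, so q22 = true.
The clause (!q32) is unit, so q32 = false.
The clause (q31) is unit, so q31 = true.
The clause (!q41) is unit, so q41 = false.
The clause (q42) is unit, so q42 = true.
That conflicts with the unit clause (!q42).
Both values of q21 lead to a conflict.
Both values of q12 lead to a conflict.
That branch fails; take q11 = true instead.
The clause (!q21) is unit, so q21 = false.
The clause (!q31) is unit, so q31 = false.
The clause (!q41) is unit, so q41 = false.
Try q22 = true.
The clause (!q12) is unit, so q12 = false.
The clause (!q32) is unit, so q32 = false.
The clause (q33) is unit, so q33 = true.
The clause (!q42) is unit, so q42 = false.
The clause (q43) is unit, so q43 = true.
That conflicts with the unit clause (!q43).
That branch fails; take q22 = false instead.
The clause (q23) is unit, so q23 = true.
The clause (!q13) is unit, so q13 = false.
The clause (!q33) is unit, so q33 = false.
The clause (q32) is unit, so q32 = true.
The clause (!q12) is unit, so q12 = false.
The clause (!q42) is unit, so q42 = false.
The clause (q43) is unit, so q43 = true.
That conflicts with the unit clause (!q43).
Both values of q22 lead to a conflict.
Both values of q11 lead to a conflict.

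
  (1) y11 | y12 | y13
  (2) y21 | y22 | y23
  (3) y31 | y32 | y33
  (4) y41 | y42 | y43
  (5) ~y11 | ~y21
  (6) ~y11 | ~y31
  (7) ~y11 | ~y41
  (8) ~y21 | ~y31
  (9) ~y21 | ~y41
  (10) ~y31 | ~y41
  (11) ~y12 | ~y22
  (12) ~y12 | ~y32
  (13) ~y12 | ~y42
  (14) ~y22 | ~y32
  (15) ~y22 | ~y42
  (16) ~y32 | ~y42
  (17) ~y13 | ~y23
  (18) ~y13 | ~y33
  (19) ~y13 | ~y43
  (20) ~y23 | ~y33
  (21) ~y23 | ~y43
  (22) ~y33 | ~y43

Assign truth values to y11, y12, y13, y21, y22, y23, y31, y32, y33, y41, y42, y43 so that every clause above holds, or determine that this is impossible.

UNSATISFIABLE

Suppose y11 = 0.
Suppose y12 = 1.
Unit clause (~y22) forces y22 = 0.
Unit clause (~y32) forces y32 = 0.
Unit clause (~y42) forces y42 = 0.
Suppose y21 = 1.
Unit clause (~y31) forces y31 = 0.
Unit clause (y33) forces y33 = 1.
Unit clause (~y41) forces y41 = 0.
Unit clause (y43) forces y43 = 1.
But (~y43) is also a unit clause — contradiction.
Undo y21 and try y21 = 0.
Unit clause (y23) forces y23 = 1.
Unit clause (~y13) forces y13 = 0.
Unit clause (~y33) forces y33 = 0.
Unit clause (y31) forces y31 = 1.
Unit clause (~y41) forces y41 = 0.
Unit clause (y43) forces y43 = 1.
But (~y43) is also a unit clause — contradiction.
Either choice for y21 ends in contradiction.
Undo y12 and try y12 = 0.
Unit clause (y13) forces y13 = 1.
Unit clause (~y23) forces y23 = 0.
Unit clause (~y33) forces y33 = 0.
Unit clause (~y43) forces y43 = 0.
Suppose y21 = 1.
Unit clause (~y31) forces y31 = 0.
Unit clause (y32) forces y32 = 1.
Unit clause (~y41) forces y41 = 0.
Unit clause (y42) forces y42 = 1.
But (~y42) is also a unit clause — contradiction.
Undo y21 and try y21 = 0.
Unit clause (y22) forces y22 = 1.
Unit clause (~y32) forces y32 = 0.
Unit clause (y31) forces y31 = 1.
Unit clause (~y41) forces y41 = 0.
Unit clause (y42) forces y42 = 1.
But (~y42) is also a unit clause — contradiction.
Either choice for y21 ends in contradiction.
Either choice for y12 ends in contradiction.
Undo y11 and try y11 = 1.
Unit clause (~y21) forces y21 = 0.
Unit clause (~y31) forces y31 = 0.
Unit clause (~y41) forces y41 = 0.
Suppose y22 = 1.
Unit clause (~y12) forces y12 = 0.
Unit clause (~y32) forces y32 = 0.
Unit clause (y33) forces y33 = 1.
Unit clause (~y42) forces y42 = 0.
Unit clause (y43) forces y43 = 1.
But (~y43) is also a unit clause — contradiction.
Undo y22 and try y22 = 0.
Unit clause (y23) forces y23 = 1.
Unit clause (~y13) forces y13 = 0.
Unit clause (~y33) forces y33 = 0.
Unit clause (y32) forces y32 = 1.
Unit clause (~y12) forces y12 = 0.
Unit clause (~y42) forces y42 = 0.
Unit clause (y43) forces y43 = 1.
But (~y43) is also a unit clause — contradiction.
Either choice for y22 ends in contradiction.
Either choice for y11 ends in contradiction.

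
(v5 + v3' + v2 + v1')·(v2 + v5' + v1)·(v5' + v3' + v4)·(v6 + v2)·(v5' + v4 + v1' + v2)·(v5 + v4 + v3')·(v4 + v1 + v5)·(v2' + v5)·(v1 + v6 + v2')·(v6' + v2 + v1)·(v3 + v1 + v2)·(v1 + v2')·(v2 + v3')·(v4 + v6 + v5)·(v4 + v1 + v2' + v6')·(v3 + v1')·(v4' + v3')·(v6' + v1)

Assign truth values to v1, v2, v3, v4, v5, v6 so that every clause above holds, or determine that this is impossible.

UNSATISFIABLE

Case v6 = 1:
Unit clause (v1) forces v1 = 1.
Unit clause (v3) forces v3 = 1.
Unit clause (v2) forces v2 = 1.
Unit clause (v5) forces v5 = 1.
Unit clause (v4) forces v4 = 1.
But (v4') is also a unit clause — contradiction.
Backtrack on v6: now try v6 = 0.
Unit clause (v2) forces v2 = 1.
Unit clause (v5) forces v5 = 1.
Unit clause (v1) forces v1 = 1.
Unit clause (v3) forces v3 = 1.
Unit clause (v4) forces v4 = 1.
But (v4') is also a unit clause — contradiction.
Neither v6 = 1 nor v6 = 0 works.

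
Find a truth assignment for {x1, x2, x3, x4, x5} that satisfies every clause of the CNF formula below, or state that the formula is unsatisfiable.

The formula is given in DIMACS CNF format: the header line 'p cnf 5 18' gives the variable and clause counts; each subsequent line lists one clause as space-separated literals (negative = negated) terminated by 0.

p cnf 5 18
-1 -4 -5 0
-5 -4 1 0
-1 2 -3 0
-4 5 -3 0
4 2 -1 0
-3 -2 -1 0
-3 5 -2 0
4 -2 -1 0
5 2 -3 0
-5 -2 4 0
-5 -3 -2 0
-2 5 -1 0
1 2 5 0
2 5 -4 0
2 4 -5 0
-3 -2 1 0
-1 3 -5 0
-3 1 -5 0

x1 ↦ False; x2 ↦ True; x3 ↦ False; x4 ↦ True; x5 ↦ False

Branch on x1: set x1 = False.
Branch on x5: set x5 = False.
From the singleton clause (x2), x2 = True.
From the singleton clause (¬x3), x3 = False.
All clauses hold; x4 can take either value.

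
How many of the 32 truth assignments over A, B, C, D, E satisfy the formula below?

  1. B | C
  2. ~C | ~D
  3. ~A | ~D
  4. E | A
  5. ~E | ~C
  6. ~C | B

There are 2^5 = 32 truth assignments over (A, B, C, D, E).
Split on C. With C = 1, the clauses containing C are satisfied and ~C drops from the rest; 1 of the 2^4 = 16 assignments to the other variables satisfy what remains.
With C = 0, by the same count on the reduced clause set, 4 assignments work.
(One model: A=F, B=T, C=F, D=F, E=T.)
Total: 1 + 4 = 5.

5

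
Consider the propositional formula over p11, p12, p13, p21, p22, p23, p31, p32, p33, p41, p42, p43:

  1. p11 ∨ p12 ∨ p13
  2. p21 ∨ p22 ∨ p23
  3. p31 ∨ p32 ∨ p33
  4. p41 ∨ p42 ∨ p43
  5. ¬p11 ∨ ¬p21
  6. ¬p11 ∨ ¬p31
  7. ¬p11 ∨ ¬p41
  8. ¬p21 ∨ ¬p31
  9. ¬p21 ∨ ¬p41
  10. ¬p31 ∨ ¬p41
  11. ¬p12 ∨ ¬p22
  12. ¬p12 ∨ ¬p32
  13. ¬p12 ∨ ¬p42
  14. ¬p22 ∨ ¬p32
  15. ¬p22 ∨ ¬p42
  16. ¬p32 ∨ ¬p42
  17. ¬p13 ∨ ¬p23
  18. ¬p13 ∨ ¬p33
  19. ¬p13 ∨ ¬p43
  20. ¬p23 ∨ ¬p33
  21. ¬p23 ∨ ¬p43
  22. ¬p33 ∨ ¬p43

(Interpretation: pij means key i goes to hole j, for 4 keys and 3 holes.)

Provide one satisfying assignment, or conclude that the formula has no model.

Try p11 = False.
Try p12 = True.
Unit clause (¬p22) forces p22 = False.
Unit clause (¬p32) forces p32 = False.
Unit clause (¬p42) forces p42 = False.
Try p21 = True.
Unit clause (¬p31) forces p31 = False.
Unit clause (p33) forces p33 = True.
Unit clause (¬p41) forces p41 = False.
Unit clause (p43) forces p43 = True.
But (¬p43) is also a unit clause — contradiction.
So p21 must be the other value — set p21 = False.
Unit clause (p23) forces p23 = True.
Unit clause (¬p13) forces p13 = False.
Unit clause (¬p33) forces p33 = False.
Unit clause (p31) forces p31 = True.
Unit clause (¬p41) forces p41 = False.
Unit clause (p43) forces p43 = True.
But (¬p43) is also a unit clause — contradiction.
Neither p21 = True nor p21 = False works.
So p12 must be the other value — set p12 = False.
Unit clause (p13) forces p13 = True.
Unit clause (¬p23) forces p23 = False.
Unit clause (¬p33) forces p33 = False.
Unit clause (¬p43) forces p43 = False.
Try p21 = True.
Unit clause (¬p31) forces p31 = False.
Unit clause (p32) forces p32 = True.
Unit clause (¬p41) forces p41 = False.
Unit clause (p42) forces p42 = True.
But (¬p42) is also a unit clause — contradiction.
So p21 must be the other value — set p21 = False.
Unit clause (p22) forces p22 = True.
Unit clause (¬p32) forces p32 = False.
Unit clause (p31) forces p31 = True.
Unit clause (¬p41) forces p41 = False.
Unit clause (p42) forces p42 = True.
But (¬p42) is also a unit clause — contradiction.
Neither p21 = True nor p21 = False works.
Neither p12 = True nor p12 = False works.
So p11 must be the other value — set p11 = True.
Unit clause (¬p21) forces p21 = False.
Unit clause (¬p31) forces p31 = False.
Unit clause (¬p41) forces p41 = False.
Try p22 = True.
Unit clause (¬p12) forces p12 = False.
Unit clause (¬p32) forces p32 = False.
Unit clause (p33) forces p33 = True.
Unit clause (¬p42) forces p42 = False.
Unit clause (p43) forces p43 = True.
But (¬p43) is also a unit clause — contradiction.
So p22 must be the other value — set p22 = False.
Unit clause (p23) forces p23 = True.
Unit clause (¬p13) forces p13 = False.
Unit clause (¬p33) forces p33 = False.
Unit clause (p32) forces p32 = True.
Unit clause (¬p12) forces p12 = False.
Unit clause (¬p42) forces p42 = False.
Unit clause (p43) forces p43 = True.
But (¬p43) is also a unit clause — contradiction.
Neither p22 = True nor p22 = False works.
Neither p11 = True nor p11 = False works.

UNSATISFIABLE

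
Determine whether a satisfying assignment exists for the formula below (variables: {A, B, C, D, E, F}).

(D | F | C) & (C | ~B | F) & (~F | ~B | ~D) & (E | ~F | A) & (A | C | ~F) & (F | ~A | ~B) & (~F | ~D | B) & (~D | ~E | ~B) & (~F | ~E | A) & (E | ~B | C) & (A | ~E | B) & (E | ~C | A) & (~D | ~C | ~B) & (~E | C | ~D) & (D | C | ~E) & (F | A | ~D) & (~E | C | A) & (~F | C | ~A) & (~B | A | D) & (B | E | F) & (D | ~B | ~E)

Case D = 0:
Case F = 1:
Case E = 0:
The clause (A) is unit, so A = 1.
The clause (C) is unit, so C = 1.
No clause remains; B is free.
A satisfying assignment: A: 1, B: 0, C: 1, D: 0, E: 0, F: 1.

Yes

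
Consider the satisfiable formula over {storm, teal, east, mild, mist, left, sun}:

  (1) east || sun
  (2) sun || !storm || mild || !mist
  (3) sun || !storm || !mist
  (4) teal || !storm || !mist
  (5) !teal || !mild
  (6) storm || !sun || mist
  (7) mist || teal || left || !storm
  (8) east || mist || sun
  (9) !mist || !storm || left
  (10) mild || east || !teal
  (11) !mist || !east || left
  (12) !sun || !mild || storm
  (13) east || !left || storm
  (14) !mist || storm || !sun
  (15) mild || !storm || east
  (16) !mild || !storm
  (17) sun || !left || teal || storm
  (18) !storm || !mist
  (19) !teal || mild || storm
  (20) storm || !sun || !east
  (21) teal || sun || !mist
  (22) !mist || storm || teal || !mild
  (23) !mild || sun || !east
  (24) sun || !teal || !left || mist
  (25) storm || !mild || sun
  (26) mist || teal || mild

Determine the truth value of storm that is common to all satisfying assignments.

Suppose storm = false.
Case east = true:
Unit clause (!sun) forces sun = false.
Unit clause (!mild) forces mild = false.
Unit clause (!teal) forces teal = false.
Unit clause (!left) forces left = false.
Unit clause (!mist) forces mist = false.
That conflicts with the unit clause (mist).
Backtrack on east: now try east = false.
Unit clause (sun) forces sun = true.
Unit clause (mist) forces mist = true.
That conflicts with the unit clause (!mist).
Either choice for east ends in contradiction.
So every satisfying assignment has storm = True.

True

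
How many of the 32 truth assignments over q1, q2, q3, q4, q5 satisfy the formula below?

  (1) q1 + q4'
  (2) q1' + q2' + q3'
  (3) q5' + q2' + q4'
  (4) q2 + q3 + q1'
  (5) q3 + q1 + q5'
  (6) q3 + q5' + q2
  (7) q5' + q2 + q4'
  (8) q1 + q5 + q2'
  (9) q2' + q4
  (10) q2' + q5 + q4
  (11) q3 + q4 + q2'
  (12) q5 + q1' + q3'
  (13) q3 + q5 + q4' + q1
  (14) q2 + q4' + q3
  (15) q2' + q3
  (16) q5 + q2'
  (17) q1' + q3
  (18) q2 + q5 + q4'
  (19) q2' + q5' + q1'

There are 2^5 = 32 truth assignments over (q1, q2, q3, q4, q5).
Split on q1. With q1 = 1, the clauses containing q1 are satisfied and q1' drops from the rest; 1 of the 2^4 = 16 assignments to the other variables satisfy what remains.
With q1 = 0, by the same count on the reduced clause set, 3 assignments work.
Total: 1 + 3 = 4.

4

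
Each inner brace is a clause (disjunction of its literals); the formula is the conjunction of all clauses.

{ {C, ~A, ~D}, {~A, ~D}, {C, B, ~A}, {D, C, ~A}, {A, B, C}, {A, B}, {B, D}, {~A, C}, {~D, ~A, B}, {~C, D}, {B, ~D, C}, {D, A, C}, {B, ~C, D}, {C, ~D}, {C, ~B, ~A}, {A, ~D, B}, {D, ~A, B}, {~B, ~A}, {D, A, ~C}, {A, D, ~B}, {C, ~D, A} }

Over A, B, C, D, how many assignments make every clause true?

There are 2^4 = 16 truth assignments over (A, B, C, D).
Check each against the 21 clauses (columns in the order A, B, C, D):
  F F F F  ✗ fails (A | B | C)
  F F F T  ✗ fails (A | B | C)
  F F T F  ✗ fails (A | B)
  F F T T  ✗ fails (A | B)
  F T F F  ✗ fails (D | A | C)
  F T F T  ✗ fails (C | ~D)
  F T T F  ✗ fails (~C | D)
  F T T T  ✓ satisfies all
  T F F F  ✗ fails (C | B | ~A)
  T F F T  ✗ fails (C | ~A | ~D)
  T F T F  ✗ fails (B | D)
  T F T T  ✗ fails (~A | ~D)
  T T F F  ✗ fails (D | C | ~A)
  T T F T  ✗ fails (C | ~A | ~D)
  T T T F  ✗ fails (~C | D)
  T T T T  ✗ fails (~A | ~D)
1 of the 16 rows is a model.

1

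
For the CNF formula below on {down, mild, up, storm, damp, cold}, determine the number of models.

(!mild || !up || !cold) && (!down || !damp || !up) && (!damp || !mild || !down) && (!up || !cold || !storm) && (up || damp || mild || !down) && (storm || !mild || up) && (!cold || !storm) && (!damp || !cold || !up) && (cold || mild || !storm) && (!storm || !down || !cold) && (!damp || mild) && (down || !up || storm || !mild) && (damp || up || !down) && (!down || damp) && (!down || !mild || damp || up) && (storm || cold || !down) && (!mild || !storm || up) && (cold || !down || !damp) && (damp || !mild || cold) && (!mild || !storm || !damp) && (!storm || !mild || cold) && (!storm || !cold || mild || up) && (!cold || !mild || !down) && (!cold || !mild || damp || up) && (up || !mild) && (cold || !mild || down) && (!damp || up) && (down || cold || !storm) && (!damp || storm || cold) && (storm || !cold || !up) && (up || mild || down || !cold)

2

There are 2^6 = 64 truth assignments over (down, mild, up, storm, damp, cold).
Split on up. With up = true, the clauses containing up are satisfied and !up drops from the rest; 1 of the 2^5 = 32 assignments to the other variables satisfy what remains.
With up = false, by the same count on the reduced clause set, 1 assignment works.
Total: 1 + 1 = 2.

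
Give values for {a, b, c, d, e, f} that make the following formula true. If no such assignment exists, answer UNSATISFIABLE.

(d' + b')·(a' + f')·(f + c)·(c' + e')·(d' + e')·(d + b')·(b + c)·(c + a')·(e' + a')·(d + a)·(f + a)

a: 0,  b: 0,  c: 1,  d: 1,  e: 0,  f: 1

Case d = 1:
Unit clause (b') forces b = 0.
Unit clause (e') forces e = 0.
Unit clause (c) forces c = 1.
Case a = 0:
Unit clause (f) forces f = 1.
This assignment satisfies each clause.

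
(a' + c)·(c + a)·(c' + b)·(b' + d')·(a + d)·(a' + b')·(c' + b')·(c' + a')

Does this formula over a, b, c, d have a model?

Try a = 0.
From the singleton clause (c), c = 1.
From the singleton clause (b), b = 1.
That conflicts with the unit clause (b').
Backtrack on a: now try a = 1.
From the singleton clause (c), c = 1.
That conflicts with the unit clause (c').
Either choice for a ends in contradiction.
No assignment satisfies every clause.

No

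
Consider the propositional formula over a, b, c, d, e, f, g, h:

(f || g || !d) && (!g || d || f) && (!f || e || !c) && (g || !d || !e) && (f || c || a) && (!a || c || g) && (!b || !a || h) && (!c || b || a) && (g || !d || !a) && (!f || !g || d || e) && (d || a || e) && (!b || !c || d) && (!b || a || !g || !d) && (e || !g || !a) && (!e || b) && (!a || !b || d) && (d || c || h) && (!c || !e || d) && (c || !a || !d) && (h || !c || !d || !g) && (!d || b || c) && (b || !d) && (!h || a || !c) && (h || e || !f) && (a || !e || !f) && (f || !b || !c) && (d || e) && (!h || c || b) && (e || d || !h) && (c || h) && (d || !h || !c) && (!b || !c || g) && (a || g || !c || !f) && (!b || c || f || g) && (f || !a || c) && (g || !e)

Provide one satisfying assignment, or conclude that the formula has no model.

Branch on e: set e = false.
The clause (d) is unit, so d = true.
The clause (b) is unit, so b = true.
Branch on f: set f = true.
The clause (!c) is unit, so c = false.
The clause (!a) is unit, so a = false.
The clause (!g) is unit, so g = false.
The clause (h) is unit, so h = true.
All clauses are satisfied.

a ↦ false,  b ↦ true,  c ↦ false,  d ↦ true,  e ↦ false,  f ↦ true,  g ↦ false,  h ↦ true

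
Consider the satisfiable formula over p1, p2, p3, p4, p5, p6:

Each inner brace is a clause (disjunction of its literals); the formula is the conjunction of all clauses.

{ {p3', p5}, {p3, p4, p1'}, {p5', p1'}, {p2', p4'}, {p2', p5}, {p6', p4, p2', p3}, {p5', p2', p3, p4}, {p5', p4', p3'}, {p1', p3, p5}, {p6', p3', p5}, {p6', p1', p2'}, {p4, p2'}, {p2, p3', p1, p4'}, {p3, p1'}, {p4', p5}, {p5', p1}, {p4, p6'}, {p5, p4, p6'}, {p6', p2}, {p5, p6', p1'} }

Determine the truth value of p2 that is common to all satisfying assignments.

False

Suppose p2 = 1.
From the singleton clause (p4'), p4 = 0.
But (p4) is also a unit clause — contradiction.
So every satisfying assignment has p2 = False.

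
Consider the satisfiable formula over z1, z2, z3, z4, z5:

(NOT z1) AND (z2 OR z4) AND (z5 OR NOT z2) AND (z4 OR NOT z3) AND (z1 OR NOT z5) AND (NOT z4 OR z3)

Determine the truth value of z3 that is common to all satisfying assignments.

Suppose z3 = false.
(NOT z1) alone gives z1 = false.
(NOT z5) alone gives z5 = false.
(NOT z2) alone gives z2 = false.
(z4) alone gives z4 = true.
Now (NOT z4) is unsatisfied and unit — conflict.
So every satisfying assignment has z3 = True.

True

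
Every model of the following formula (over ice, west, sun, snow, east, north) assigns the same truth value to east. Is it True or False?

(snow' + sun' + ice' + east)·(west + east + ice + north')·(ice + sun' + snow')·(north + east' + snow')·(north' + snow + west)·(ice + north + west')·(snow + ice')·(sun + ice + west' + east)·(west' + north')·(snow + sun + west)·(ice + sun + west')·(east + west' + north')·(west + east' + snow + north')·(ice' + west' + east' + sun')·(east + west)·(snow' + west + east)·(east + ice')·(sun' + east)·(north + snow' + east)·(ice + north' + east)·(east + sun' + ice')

Suppose east = 0.
(west) alone gives west = 1.
(north') alone gives north = 0.
(ice) alone gives ice = 1.
That conflicts with the unit clause (ice').
So every satisfying assignment has east = True.

True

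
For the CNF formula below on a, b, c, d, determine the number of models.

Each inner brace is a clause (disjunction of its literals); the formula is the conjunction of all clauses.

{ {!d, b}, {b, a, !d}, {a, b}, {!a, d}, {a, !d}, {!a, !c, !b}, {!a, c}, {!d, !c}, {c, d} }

1

There are 2^4 = 16 truth assignments over (a, b, c, d).
Split on d. With d = true, the clauses containing d are satisfied and !d drops from the rest; 0 of the 2^3 = 8 assignments to the other variables satisfy what remains.
With d = false, by the same count on the reduced clause set, 1 assignment works.
Total: 0 + 1 = 1.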